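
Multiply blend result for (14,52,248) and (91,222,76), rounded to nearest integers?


Multiply: C = A×B/255, rounded to nearest integer
R: 14×91/255 = 1274/255 ≈ 4.996 → 5
G: 52×222/255 = 11544/255 ≈ 45.271 → 45
B: 248×76/255 = 18848/255 ≈ 73.914 → 74
= RGB(5, 45, 74)


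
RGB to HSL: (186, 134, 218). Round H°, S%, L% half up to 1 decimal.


Normalize: R'=186/255≈0.7294, G'=134/255≈0.5255, B'=218/255≈0.8549
Max=218/255, Min=134/255, Δ=Max-Min=84/255
L = (Max+Min)/2 = (218+134)/510 = 352/510 = 0.69019… → L = 69.0%
L > 0.5 → S = Δ/(2-Max-Min) = 84/(510-218-134) = 84/158 = 0.53164… → S = 53.2%
(the 1/255 factors cancel in S and H, so raw channel differences can be used)
Max is B' → H = 60 × ((R-G)/Δ + 4) = 60 × ((186-134)/84 + 4)
  52/84 + 4 = 0.6190… + 4 = 4.6190…
  H = 60 × 4.6190… = 277.142…° → H = 277.1°
= HSL(277.1°, 53.2%, 69.0%)


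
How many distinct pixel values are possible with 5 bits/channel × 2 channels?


Total bits = 5 bits/channel × 2 channels = 10 bits
Distinct pixel values = 2^10
= 1,024 pixel values


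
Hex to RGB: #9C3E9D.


9C → 156 (R)
3E → 62 (G)
9D → 157 (B)
= RGB(156, 62, 157)


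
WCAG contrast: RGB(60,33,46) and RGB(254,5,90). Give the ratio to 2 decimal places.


Linearize each sRGB channel c=v/255: c/12.92 if c ≤ 0.04045 else ((c+0.055)/1.055)^2.4
L = 0.2126×R_lin + 0.7152×G_lin + 0.0722×B_lin
Color 1 (60,33,46):
  R=60: 60/255≈0.2353 > 0.04045 → ((0.2353+0.055)/1.055)^2.4 ≈ 0.04519
  G=33: 33/255≈0.1294 > 0.04045 → ((0.1294+0.055)/1.055)^2.4 ≈ 0.01521
  B=46: 46/255≈0.1804 > 0.04045 → ((0.1804+0.055)/1.055)^2.4 ≈ 0.02732
  L1 = 0.2126×0.04519 + 0.7152×0.01521 + 0.0722×0.02732 ≈ 0.02246
Color 2 (254,5,90):
  R=254: 254/255≈0.9961 > 0.04045 → ((0.9961+0.055)/1.055)^2.4 ≈ 0.99110
  G=5: 5/255≈0.0196 ≤ 0.04045 → 0.0196/12.92 ≈ 0.00152
  B=90: 90/255≈0.3529 > 0.04045 → ((0.3529+0.055)/1.055)^2.4 ≈ 0.10224
  L2 = 0.2126×0.99110 + 0.7152×0.00152 + 0.0722×0.10224 ≈ 0.21918
Lighter = 0.21918, Darker = 0.02246
Ratio = (L_lighter + 0.05) / (L_darker + 0.05)
Ratio = (0.21918 + 0.05) / (0.02246 + 0.05) = 0.26918 / 0.07246 ≈ 3.7150
Ratio ≈ 3.72:1


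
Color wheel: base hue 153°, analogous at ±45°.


Base hue: 153°
Left analog: (153 - 45) mod 360 = 108°
Right analog: (153 + 45) mod 360 = 198°
Analogous hues = 108° and 198°


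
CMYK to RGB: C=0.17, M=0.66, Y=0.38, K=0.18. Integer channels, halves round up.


R = 255 × (1-C) × (1-K) = 255 × 0.83 × 0.82 = 173.553 → 174
G = 255 × (1-M) × (1-K) = 255 × 0.34 × 0.82 = 71.094 → 71
B = 255 × (1-Y) × (1-K) = 255 × 0.62 × 0.82 = 129.642 → 130
= RGB(174, 71, 130)


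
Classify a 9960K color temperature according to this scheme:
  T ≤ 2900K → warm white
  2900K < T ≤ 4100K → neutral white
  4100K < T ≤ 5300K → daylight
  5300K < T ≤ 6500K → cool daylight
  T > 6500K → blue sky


Temperature: 9960K
9960K > 6500K → blue sky
Classification: blue sky


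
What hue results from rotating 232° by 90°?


New hue = (H + rotation) mod 360
New hue = (232 + 90) mod 360
= 322 mod 360
= 322°


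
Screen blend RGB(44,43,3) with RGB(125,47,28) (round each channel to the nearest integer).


Screen: C = 255 - (255-A)×(255-B)/255, rounded to nearest integer
R: 255 - (255-44)×(255-125)/255 = 255 - 27430/255 ≈ 255 - 107.569 = 147.431 → 147
G: 255 - (255-43)×(255-47)/255 = 255 - 44096/255 ≈ 255 - 172.925 = 82.075 → 82
B: 255 - (255-3)×(255-28)/255 = 255 - 57204/255 ≈ 255 - 224.329 = 30.671 → 31
= RGB(147, 82, 31)


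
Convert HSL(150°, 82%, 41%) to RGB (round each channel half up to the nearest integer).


H=150°, S=0.82, L=0.41
C = (1-|2L-1|)×S = (1-|-0.18|)×0.82 = 0.6724
H' = H/60 = 150/60 ≈ 2.5000; X = C×(1-|H' mod 2 - 1|) = 0.3362
m = L - C/2 = 0.41 - 0.3362 = 0.0738
Sector ⌊H'⌋ = 2 → (R',G',B') = (0.0, 0.6724, 0.3362)
RGB = ((R'+m)×255, (G'+m)×255, (B'+m)×255) = (18.819, 190.281, 104.55)
Round half up → RGB(19, 190, 105)


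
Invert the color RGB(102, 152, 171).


Invert: (255-R, 255-G, 255-B)
R: 255-102 = 153
G: 255-152 = 103
B: 255-171 = 84
= RGB(153, 103, 84)


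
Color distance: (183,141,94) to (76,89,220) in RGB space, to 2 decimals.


d = √[(R₁-R₂)² + (G₁-G₂)² + (B₁-B₂)²]
d = √[(183-76)² + (141-89)² + (94-220)²]
d = √[11449 + 2704 + 15876]
d = √30029
d ≈ 173.29


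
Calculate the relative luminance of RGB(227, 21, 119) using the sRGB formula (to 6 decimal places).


Linearize each channel (sRGB transfer function): c = v/255; c_lin = c/12.92 if c ≤ 0.04045, else ((c+0.055)/1.055)^2.4
  R: 227/255 ≈ 0.890196 > 0.04045 → ((0.890196+0.055)/1.055)^2.4 ≈ 0.768151
  G: 21/255 ≈ 0.082353 > 0.04045 → ((0.082353+0.055)/1.055)^2.4 ≈ 0.007499
  B: 119/255 ≈ 0.466667 > 0.04045 → ((0.466667+0.055)/1.055)^2.4 ≈ 0.184475
R_lin = 0.768151, G_lin = 0.007499, B_lin = 0.184475
L = 0.2126×R + 0.7152×G + 0.0722×B
L = 0.2126×0.768151 + 0.7152×0.007499 + 0.0722×0.184475
L ≈ 0.181991


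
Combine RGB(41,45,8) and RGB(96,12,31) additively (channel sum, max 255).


Additive: each channel = min(255, C₁+C₂)
R: 41+96 = 137 → 137
G: 45+12 = 57 → 57
B: 8+31 = 39 → 39
= RGB(137, 57, 39)


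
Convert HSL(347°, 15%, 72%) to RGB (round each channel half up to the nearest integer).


H=347°, S=0.15, L=0.72
C = (1-|2L-1|)×S = (1-|0.44|)×0.15 = 0.084
H' = H/60 = 347/60 ≈ 5.7833; X = C×(1-|H' mod 2 - 1|) = 0.0182
m = L - C/2 = 0.72 - 0.042 = 0.678
Sector ⌊H'⌋ = 5 → (R',G',B') = (0.084, 0.0, 0.0182)
RGB = ((R'+m)×255, (G'+m)×255, (B'+m)×255) = (194.31, 172.89, 177.531)
Round half up → RGB(194, 173, 178)


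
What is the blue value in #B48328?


Color: #B48328
R = B4 = 180
G = 83 = 131
B = 28 = 40
Blue = 40


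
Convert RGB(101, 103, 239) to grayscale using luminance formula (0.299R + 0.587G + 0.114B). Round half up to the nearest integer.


Gray = 0.299×R + 0.587×G + 0.114×B
Gray = 0.299×101 + 0.587×103 + 0.114×239
Gray = 30.199 + 60.461 + 27.246
Gray = 117.906 → round half up → 118
Gray = 118


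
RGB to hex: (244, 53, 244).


R = 244 → F4 (hex)
G = 53 → 35 (hex)
B = 244 → F4 (hex)
Hex = #F435F4


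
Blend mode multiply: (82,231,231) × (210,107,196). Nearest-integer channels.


Multiply: C = A×B/255, rounded to nearest integer
R: 82×210/255 = 17220/255 ≈ 67.529 → 68
G: 231×107/255 = 24717/255 ≈ 96.929 → 97
B: 231×196/255 = 45276/255 ≈ 177.553 → 178
= RGB(68, 97, 178)


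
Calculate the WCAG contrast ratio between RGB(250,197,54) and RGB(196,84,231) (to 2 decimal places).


Linearize each sRGB channel c=v/255: c/12.92 if c ≤ 0.04045 else ((c+0.055)/1.055)^2.4
L = 0.2126×R_lin + 0.7152×G_lin + 0.0722×B_lin
Color 1 (250,197,54):
  R=250: 250/255≈0.9804 > 0.04045 → ((0.9804+0.055)/1.055)^2.4 ≈ 0.95597
  G=197: 197/255≈0.7725 > 0.04045 → ((0.7725+0.055)/1.055)^2.4 ≈ 0.55834
  B=54: 54/255≈0.2118 > 0.04045 → ((0.2118+0.055)/1.055)^2.4 ≈ 0.03689
  L1 = 0.2126×0.95597 + 0.7152×0.55834 + 0.0722×0.03689 ≈ 0.60523
Color 2 (196,84,231):
  R=196: 196/255≈0.7686 > 0.04045 → ((0.7686+0.055)/1.055)^2.4 ≈ 0.55201
  G=84: 84/255≈0.3294 > 0.04045 → ((0.3294+0.055)/1.055)^2.4 ≈ 0.08866
  B=231: 231/255≈0.9059 > 0.04045 → ((0.9059+0.055)/1.055)^2.4 ≈ 0.79910
  L2 = 0.2126×0.55201 + 0.7152×0.08866 + 0.0722×0.79910 ≈ 0.23846
Lighter = 0.60523, Darker = 0.23846
Ratio = (L_lighter + 0.05) / (L_darker + 0.05)
Ratio = (0.60523 + 0.05) / (0.23846 + 0.05) = 0.65523 / 0.28846 ≈ 2.2715
Ratio ≈ 2.27:1


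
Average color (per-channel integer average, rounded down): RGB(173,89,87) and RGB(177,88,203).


Midpoint: each channel = ⌊(C₁+C₂)/2⌋
R: ⌊(173+177)/2⌋ = 175
G: ⌊(89+88)/2⌋ = 88
B: ⌊(87+203)/2⌋ = 145
= RGB(175, 88, 145)


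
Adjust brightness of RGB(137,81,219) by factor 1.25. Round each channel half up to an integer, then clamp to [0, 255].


Multiply each channel by 1.25, round half up, clamp to [0, 255]
R: 137×1.25 = 171.25 → round → 171
G: 81×1.25 = 101.25 → round → 101
B: 219×1.25 = 273.75 → round → 274 → clamp → 255
= RGB(171, 101, 255)


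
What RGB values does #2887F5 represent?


28 → 40 (R)
87 → 135 (G)
F5 → 245 (B)
= RGB(40, 135, 245)


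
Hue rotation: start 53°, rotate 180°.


New hue = (H + rotation) mod 360
New hue = (53 + 180) mod 360
= 233 mod 360
= 233°


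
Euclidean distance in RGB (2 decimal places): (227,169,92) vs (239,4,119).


d = √[(R₁-R₂)² + (G₁-G₂)² + (B₁-B₂)²]
d = √[(227-239)² + (169-4)² + (92-119)²]
d = √[144 + 27225 + 729]
d = √28098
d ≈ 167.62


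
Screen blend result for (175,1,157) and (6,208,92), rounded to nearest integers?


Screen: C = 255 - (255-A)×(255-B)/255, rounded to nearest integer
R: 255 - (255-175)×(255-6)/255 = 255 - 19920/255 ≈ 255 - 78.118 = 176.882 → 177
G: 255 - (255-1)×(255-208)/255 = 255 - 11938/255 ≈ 255 - 46.816 = 208.184 → 208
B: 255 - (255-157)×(255-92)/255 = 255 - 15974/255 ≈ 255 - 62.643 = 192.357 → 192
= RGB(177, 208, 192)


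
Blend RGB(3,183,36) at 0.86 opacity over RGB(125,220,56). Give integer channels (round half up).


C = α×F + (1-α)×B, with 1-α = 0.14
R: 0.86×3 + 0.14×125 = 2.58 + 17.50 = 20.08 → 20
G: 0.86×183 + 0.14×220 = 157.38 + 30.80 = 188.18 → 188
B: 0.86×36 + 0.14×56 = 30.96 + 7.84 = 38.80 → 39
= RGB(20, 188, 39)


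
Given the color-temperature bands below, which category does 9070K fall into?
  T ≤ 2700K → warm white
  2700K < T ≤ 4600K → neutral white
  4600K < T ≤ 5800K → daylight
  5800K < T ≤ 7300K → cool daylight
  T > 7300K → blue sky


Temperature: 9070K
9070K > 7300K → blue sky
Classification: blue sky


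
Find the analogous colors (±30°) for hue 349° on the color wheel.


Base hue: 349°
Left analog: (349 - 30) mod 360 = 319°
Right analog: (349 + 30) mod 360 = 19°
Analogous hues = 319° and 19°


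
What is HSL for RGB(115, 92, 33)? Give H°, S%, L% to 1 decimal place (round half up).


Normalize: R'=115/255≈0.4510, G'=92/255≈0.3608, B'=33/255≈0.1294
Max=115/255, Min=33/255, Δ=Max-Min=82/255
L = (Max+Min)/2 = (115+33)/510 = 148/510 = 0.29019… → L = 29.0%
L ≤ 0.5 → S = Δ/(Max+Min) = 82/(115+33) = 82/148 = 0.55405… → S = 55.4%
(the 1/255 factors cancel in S and H, so raw channel differences can be used)
Max is R' → H = 60 × (((G-B)/Δ) mod 6) = 60 × (((92-33)/82) mod 6)
  59/82 = 0.7195…
  H = 60 × 0.7195… = 43.170…° → H = 43.2°
= HSL(43.2°, 55.4%, 29.0%)


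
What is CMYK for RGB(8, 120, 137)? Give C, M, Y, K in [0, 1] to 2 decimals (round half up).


R'=8/255≈0.0314, G'=120/255≈0.4706, B'=137/255≈0.5373
K = 1 - max(R',G',B') = 1 - 137/255 = 118/255 = 0.46274… → 0.46
(1-R'-K)/(1-K) simplifies to (max-R)/max with max = 137:
C = (137-8)/137 = 129/137 = 0.94160… → 0.94
M = (137-120)/137 = 17/137 = 0.12408… → 0.12
Y = (137-137)/137 = 0/137 = 0 → 0.00
= CMYK(0.94, 0.12, 0.00, 0.46)


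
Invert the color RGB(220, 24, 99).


Invert: (255-R, 255-G, 255-B)
R: 255-220 = 35
G: 255-24 = 231
B: 255-99 = 156
= RGB(35, 231, 156)


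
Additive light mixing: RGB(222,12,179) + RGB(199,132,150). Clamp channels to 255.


Additive: each channel = min(255, C₁+C₂)
R: 222+199 = 421 → 255
G: 12+132 = 144 → 144
B: 179+150 = 329 → 255
= RGB(255, 144, 255)


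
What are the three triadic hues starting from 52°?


Triadic: equally spaced at 120° intervals
H1 = 52°
H2 = (52 + 120) mod 360 = 172°
H3 = (52 + 240) mod 360 = 292°
Triadic = 52°, 172°, 292°


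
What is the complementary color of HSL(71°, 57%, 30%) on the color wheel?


Complement = opposite side of color wheel = hue + 180°
H' = (71 + 180) mod 360 = 251°
S and L unchanged.
= HSL(251°, 57%, 30%)


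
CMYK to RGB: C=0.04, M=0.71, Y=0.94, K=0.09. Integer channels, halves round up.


R = 255 × (1-C) × (1-K) = 255 × 0.96 × 0.91 = 222.768 → 223
G = 255 × (1-M) × (1-K) = 255 × 0.29 × 0.91 = 67.2945 → 67
B = 255 × (1-Y) × (1-K) = 255 × 0.06 × 0.91 = 13.923 → 14
= RGB(223, 67, 14)


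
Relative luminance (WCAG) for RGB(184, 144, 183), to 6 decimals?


Linearize each channel (sRGB transfer function): c = v/255; c_lin = c/12.92 if c ≤ 0.04045, else ((c+0.055)/1.055)^2.4
  R: 184/255 ≈ 0.721569 > 0.04045 → ((0.721569+0.055)/1.055)^2.4 ≈ 0.479320
  G: 144/255 ≈ 0.564706 > 0.04045 → ((0.564706+0.055)/1.055)^2.4 ≈ 0.278894
  B: 183/255 ≈ 0.717647 > 0.04045 → ((0.717647+0.055)/1.055)^2.4 ≈ 0.473531
R_lin = 0.479320, G_lin = 0.278894, B_lin = 0.473531
L = 0.2126×R + 0.7152×G + 0.0722×B
L = 0.2126×0.479320 + 0.7152×0.278894 + 0.0722×0.473531
L ≈ 0.335558


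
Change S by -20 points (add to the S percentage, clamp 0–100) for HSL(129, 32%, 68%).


Original S = 32%
Adjustment = -20 percentage points
New S = 32 + (-20) = 12
Clamp to [0, 100] → 12
= HSL(129°, 12%, 68%)


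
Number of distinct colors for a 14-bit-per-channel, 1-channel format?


Total bits = 14 bits/channel × 1 channels = 14 bits
Distinct colors = 2^14
= 16,384 colors


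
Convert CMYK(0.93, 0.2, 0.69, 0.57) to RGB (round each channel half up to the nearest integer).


R = 255 × (1-C) × (1-K) = 255 × 0.07 × 0.43 = 7.6755 → 8
G = 255 × (1-M) × (1-K) = 255 × 0.80 × 0.43 = 87.72 → 88
B = 255 × (1-Y) × (1-K) = 255 × 0.31 × 0.43 = 33.9915 → 34
= RGB(8, 88, 34)


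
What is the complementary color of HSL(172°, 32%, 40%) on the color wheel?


Complement = opposite side of color wheel = hue + 180°
H' = (172 + 180) mod 360 = 352°
S and L unchanged.
= HSL(352°, 32%, 40%)


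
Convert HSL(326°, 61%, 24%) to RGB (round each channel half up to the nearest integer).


H=326°, S=0.61, L=0.24
C = (1-|2L-1|)×S = (1-|-0.52|)×0.61 = 0.2928
H' = H/60 = 326/60 ≈ 5.4333; X = C×(1-|H' mod 2 - 1|) = 0.16592
m = L - C/2 = 0.24 - 0.1464 = 0.0936
Sector ⌊H'⌋ = 5 → (R',G',B') = (0.2928, 0.0, 0.16592)
RGB = ((R'+m)×255, (G'+m)×255, (B'+m)×255) = (98.532, 23.868, 66.1776)
Round half up → RGB(99, 24, 66)


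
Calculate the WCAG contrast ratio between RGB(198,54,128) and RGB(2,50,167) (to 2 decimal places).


Linearize each sRGB channel c=v/255: c/12.92 if c ≤ 0.04045 else ((c+0.055)/1.055)^2.4
L = 0.2126×R_lin + 0.7152×G_lin + 0.0722×B_lin
Color 1 (198,54,128):
  R=198: 198/255≈0.7765 > 0.04045 → ((0.7765+0.055)/1.055)^2.4 ≈ 0.56471
  G=54: 54/255≈0.2118 > 0.04045 → ((0.2118+0.055)/1.055)^2.4 ≈ 0.03689
  B=128: 128/255≈0.5020 > 0.04045 → ((0.5020+0.055)/1.055)^2.4 ≈ 0.21586
  L1 = 0.2126×0.56471 + 0.7152×0.03689 + 0.0722×0.21586 ≈ 0.16203
Color 2 (2,50,167):
  R=2: 2/255≈0.0078 ≤ 0.04045 → 0.0078/12.92 ≈ 0.00061
  G=50: 50/255≈0.1961 > 0.04045 → ((0.1961+0.055)/1.055)^2.4 ≈ 0.03190
  B=167: 167/255≈0.6549 > 0.04045 → ((0.6549+0.055)/1.055)^2.4 ≈ 0.38643
  L2 = 0.2126×0.00061 + 0.7152×0.03190 + 0.0722×0.38643 ≈ 0.05084
Lighter = 0.16203, Darker = 0.05084
Ratio = (L_lighter + 0.05) / (L_darker + 0.05)
Ratio = (0.16203 + 0.05) / (0.05084 + 0.05) = 0.21203 / 0.10084 ≈ 2.1026
Ratio ≈ 2.10:1


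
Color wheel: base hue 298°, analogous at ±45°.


Base hue: 298°
Left analog: (298 - 45) mod 360 = 253°
Right analog: (298 + 45) mod 360 = 343°
Analogous hues = 253° and 343°


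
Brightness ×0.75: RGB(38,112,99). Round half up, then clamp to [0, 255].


Multiply each channel by 0.75, round half up, clamp to [0, 255]
R: 38×0.75 = 28.5 → round → 29
G: 112×0.75 = 84
B: 99×0.75 = 74.25 → round → 74
= RGB(29, 84, 74)


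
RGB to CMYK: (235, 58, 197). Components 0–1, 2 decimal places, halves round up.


R'=235/255≈0.9216, G'=58/255≈0.2275, B'=197/255≈0.7725
K = 1 - max(R',G',B') = 1 - 235/255 = 20/255 = 0.07843… → 0.08
(1-R'-K)/(1-K) simplifies to (max-R)/max with max = 235:
C = (235-235)/235 = 0/235 = 0 → 0.00
M = (235-58)/235 = 177/235 = 0.75319… → 0.75
Y = (235-197)/235 = 38/235 = 0.16170… → 0.16
= CMYK(0.00, 0.75, 0.16, 0.08)


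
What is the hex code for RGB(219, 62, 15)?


R = 219 → DB (hex)
G = 62 → 3E (hex)
B = 15 → 0F (hex)
Hex = #DB3E0F


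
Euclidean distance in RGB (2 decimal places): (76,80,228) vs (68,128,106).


d = √[(R₁-R₂)² + (G₁-G₂)² + (B₁-B₂)²]
d = √[(76-68)² + (80-128)² + (228-106)²]
d = √[64 + 2304 + 14884]
d = √17252
d ≈ 131.35


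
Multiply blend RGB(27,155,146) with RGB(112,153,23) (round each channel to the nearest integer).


Multiply: C = A×B/255, rounded to nearest integer
R: 27×112/255 = 3024/255 ≈ 11.859 → 12
G: 155×153/255 = 23715/255 ≈ 93.000 → 93
B: 146×23/255 = 3358/255 ≈ 13.169 → 13
= RGB(12, 93, 13)


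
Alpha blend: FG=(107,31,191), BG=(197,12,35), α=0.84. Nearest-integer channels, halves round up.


C = α×F + (1-α)×B, with 1-α = 0.16
R: 0.84×107 + 0.16×197 = 89.88 + 31.52 = 121.40 → 121
G: 0.84×31 + 0.16×12 = 26.04 + 1.92 = 27.96 → 28
B: 0.84×191 + 0.16×35 = 160.44 + 5.60 = 166.04 → 166
= RGB(121, 28, 166)


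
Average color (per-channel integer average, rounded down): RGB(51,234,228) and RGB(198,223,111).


Midpoint: each channel = ⌊(C₁+C₂)/2⌋
R: ⌊(51+198)/2⌋ = 124
G: ⌊(234+223)/2⌋ = 228
B: ⌊(228+111)/2⌋ = 169
= RGB(124, 228, 169)


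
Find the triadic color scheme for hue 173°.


Triadic: equally spaced at 120° intervals
H1 = 173°
H2 = (173 + 120) mod 360 = 293°
H3 = (173 + 240) mod 360 = 53°
Triadic = 173°, 293°, 53°


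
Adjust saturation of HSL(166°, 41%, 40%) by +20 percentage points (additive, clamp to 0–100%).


Original S = 41%
Adjustment = +20 percentage points
New S = 41 + (20) = 61
Clamp to [0, 100] → 61
= HSL(166°, 61%, 40%)


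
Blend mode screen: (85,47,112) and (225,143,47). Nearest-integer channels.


Screen: C = 255 - (255-A)×(255-B)/255, rounded to nearest integer
R: 255 - (255-85)×(255-225)/255 = 255 - 5100/255 ≈ 255 - 20.000 = 235.000 → 235
G: 255 - (255-47)×(255-143)/255 = 255 - 23296/255 ≈ 255 - 91.357 = 163.643 → 164
B: 255 - (255-112)×(255-47)/255 = 255 - 29744/255 ≈ 255 - 116.643 = 138.357 → 138
= RGB(235, 164, 138)


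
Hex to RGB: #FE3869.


FE → 254 (R)
38 → 56 (G)
69 → 105 (B)
= RGB(254, 56, 105)


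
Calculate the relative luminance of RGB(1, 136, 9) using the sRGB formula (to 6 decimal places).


Linearize each channel (sRGB transfer function): c = v/255; c_lin = c/12.92 if c ≤ 0.04045, else ((c+0.055)/1.055)^2.4
  R: 1/255 ≈ 0.003922 ≤ 0.04045 → 0.003922/12.92 ≈ 0.000304
  G: 136/255 ≈ 0.533333 > 0.04045 → ((0.533333+0.055)/1.055)^2.4 ≈ 0.246201
  B: 9/255 ≈ 0.035294 ≤ 0.04045 → 0.035294/12.92 ≈ 0.002732
R_lin = 0.000304, G_lin = 0.246201, B_lin = 0.002732
L = 0.2126×R + 0.7152×G + 0.0722×B
L = 0.2126×0.000304 + 0.7152×0.246201 + 0.0722×0.002732
L ≈ 0.176345


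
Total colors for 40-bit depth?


Colors = 2^bits = 2^40
= 1,099,511,627,776 colors


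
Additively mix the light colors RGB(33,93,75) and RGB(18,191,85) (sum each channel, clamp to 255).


Additive: each channel = min(255, C₁+C₂)
R: 33+18 = 51 → 51
G: 93+191 = 284 → 255
B: 75+85 = 160 → 160
= RGB(51, 255, 160)


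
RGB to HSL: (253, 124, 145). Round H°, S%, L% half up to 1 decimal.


Normalize: R'=253/255≈0.9922, G'=124/255≈0.4863, B'=145/255≈0.5686
Max=253/255, Min=124/255, Δ=Max-Min=129/255
L = (Max+Min)/2 = (253+124)/510 = 377/510 = 0.73921… → L = 73.9%
L > 0.5 → S = Δ/(2-Max-Min) = 129/(510-253-124) = 129/133 = 0.96992… → S = 97.0%
(the 1/255 factors cancel in S and H, so raw channel differences can be used)
Max is R' → H = 60 × (((G-B)/Δ) mod 6) = 60 × (((124-145)/129) mod 6)
  (-21)/129 = -0.1627…; negative, so add 6 → 5.8372…
  H = 60 × 5.8372… = 350.232…° → H = 350.2°
= HSL(350.2°, 97.0%, 73.9%)


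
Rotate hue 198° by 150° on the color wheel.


New hue = (H + rotation) mod 360
New hue = (198 + 150) mod 360
= 348 mod 360
= 348°


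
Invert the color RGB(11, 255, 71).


Invert: (255-R, 255-G, 255-B)
R: 255-11 = 244
G: 255-255 = 0
B: 255-71 = 184
= RGB(244, 0, 184)


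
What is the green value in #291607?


Color: #291607
R = 29 = 41
G = 16 = 22
B = 07 = 7
Green = 22


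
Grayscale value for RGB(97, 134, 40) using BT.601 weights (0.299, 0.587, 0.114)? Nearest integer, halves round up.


Gray = 0.299×R + 0.587×G + 0.114×B
Gray = 0.299×97 + 0.587×134 + 0.114×40
Gray = 29.003 + 78.658 + 4.560
Gray = 112.221 → round half up → 112
Gray = 112


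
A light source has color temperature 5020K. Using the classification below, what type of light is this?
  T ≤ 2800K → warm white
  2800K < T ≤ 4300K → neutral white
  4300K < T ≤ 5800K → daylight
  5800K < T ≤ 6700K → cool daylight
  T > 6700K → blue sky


Temperature: 5020K
4300K < 5020K ≤ 5800K → daylight
Classification: daylight


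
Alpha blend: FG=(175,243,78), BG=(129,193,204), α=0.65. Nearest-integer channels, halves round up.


C = α×F + (1-α)×B, with 1-α = 0.35
R: 0.65×175 + 0.35×129 = 113.75 + 45.15 = 158.90 → 159
G: 0.65×243 + 0.35×193 = 157.95 + 67.55 = 225.50 → 226
B: 0.65×78 + 0.35×204 = 50.70 + 71.40 = 122.10 → 122
= RGB(159, 226, 122)


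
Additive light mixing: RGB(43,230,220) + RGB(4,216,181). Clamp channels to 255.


Additive: each channel = min(255, C₁+C₂)
R: 43+4 = 47 → 47
G: 230+216 = 446 → 255
B: 220+181 = 401 → 255
= RGB(47, 255, 255)


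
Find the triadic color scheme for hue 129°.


Triadic: equally spaced at 120° intervals
H1 = 129°
H2 = (129 + 120) mod 360 = 249°
H3 = (129 + 240) mod 360 = 9°
Triadic = 129°, 249°, 9°


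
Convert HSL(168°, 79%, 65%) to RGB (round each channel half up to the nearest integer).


H=168°, S=0.79, L=0.65
C = (1-|2L-1|)×S = (1-|0.30|)×0.79 = 0.553
H' = H/60 = 168/60 ≈ 2.8000; X = C×(1-|H' mod 2 - 1|) = 0.4424
m = L - C/2 = 0.65 - 0.2765 = 0.3735
Sector ⌊H'⌋ = 2 → (R',G',B') = (0.0, 0.553, 0.4424)
RGB = ((R'+m)×255, (G'+m)×255, (B'+m)×255) = (95.2425, 236.2575, 208.0545)
Round half up → RGB(95, 236, 208)


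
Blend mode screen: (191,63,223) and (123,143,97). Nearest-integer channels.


Screen: C = 255 - (255-A)×(255-B)/255, rounded to nearest integer
R: 255 - (255-191)×(255-123)/255 = 255 - 8448/255 ≈ 255 - 33.129 = 221.871 → 222
G: 255 - (255-63)×(255-143)/255 = 255 - 21504/255 ≈ 255 - 84.329 = 170.671 → 171
B: 255 - (255-223)×(255-97)/255 = 255 - 5056/255 ≈ 255 - 19.827 = 235.173 → 235
= RGB(222, 171, 235)


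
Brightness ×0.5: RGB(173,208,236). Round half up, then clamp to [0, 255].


Multiply each channel by 0.5, round half up, clamp to [0, 255]
R: 173×0.5 = 86.5 → round → 87
G: 208×0.5 = 104
B: 236×0.5 = 118
= RGB(87, 104, 118)


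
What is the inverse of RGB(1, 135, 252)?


Invert: (255-R, 255-G, 255-B)
R: 255-1 = 254
G: 255-135 = 120
B: 255-252 = 3
= RGB(254, 120, 3)


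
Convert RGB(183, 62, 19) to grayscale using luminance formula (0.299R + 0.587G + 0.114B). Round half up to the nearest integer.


Gray = 0.299×R + 0.587×G + 0.114×B
Gray = 0.299×183 + 0.587×62 + 0.114×19
Gray = 54.717 + 36.394 + 2.166
Gray = 93.277 → round half up → 93
Gray = 93


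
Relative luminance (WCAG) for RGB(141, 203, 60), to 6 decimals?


Linearize each channel (sRGB transfer function): c = v/255; c_lin = c/12.92 if c ≤ 0.04045, else ((c+0.055)/1.055)^2.4
  R: 141/255 ≈ 0.552941 > 0.04045 → ((0.552941+0.055)/1.055)^2.4 ≈ 0.266356
  G: 203/255 ≈ 0.796078 > 0.04045 → ((0.796078+0.055)/1.055)^2.4 ≈ 0.597202
  B: 60/255 ≈ 0.235294 > 0.04045 → ((0.235294+0.055)/1.055)^2.4 ≈ 0.045186
R_lin = 0.266356, G_lin = 0.597202, B_lin = 0.045186
L = 0.2126×R + 0.7152×G + 0.0722×B
L = 0.2126×0.266356 + 0.7152×0.597202 + 0.0722×0.045186
L ≈ 0.487008


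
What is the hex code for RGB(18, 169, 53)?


R = 18 → 12 (hex)
G = 169 → A9 (hex)
B = 53 → 35 (hex)
Hex = #12A935


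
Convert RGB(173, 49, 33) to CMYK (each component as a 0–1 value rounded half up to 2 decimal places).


R'=173/255≈0.6784, G'=49/255≈0.1922, B'=33/255≈0.1294
K = 1 - max(R',G',B') = 1 - 173/255 = 82/255 = 0.32156… → 0.32
(1-R'-K)/(1-K) simplifies to (max-R)/max with max = 173:
C = (173-173)/173 = 0/173 = 0 → 0.00
M = (173-49)/173 = 124/173 = 0.71676… → 0.72
Y = (173-33)/173 = 140/173 = 0.80924… → 0.81
= CMYK(0.00, 0.72, 0.81, 0.32)


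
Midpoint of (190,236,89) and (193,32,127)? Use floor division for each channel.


Midpoint: each channel = ⌊(C₁+C₂)/2⌋
R: ⌊(190+193)/2⌋ = 191
G: ⌊(236+32)/2⌋ = 134
B: ⌊(89+127)/2⌋ = 108
= RGB(191, 134, 108)


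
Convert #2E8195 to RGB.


2E → 46 (R)
81 → 129 (G)
95 → 149 (B)
= RGB(46, 129, 149)


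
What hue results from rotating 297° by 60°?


New hue = (H + rotation) mod 360
New hue = (297 + 60) mod 360
= 357 mod 360
= 357°


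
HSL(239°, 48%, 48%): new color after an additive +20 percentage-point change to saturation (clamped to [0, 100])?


Original S = 48%
Adjustment = +20 percentage points
New S = 48 + (20) = 68
Clamp to [0, 100] → 68
= HSL(239°, 68%, 48%)


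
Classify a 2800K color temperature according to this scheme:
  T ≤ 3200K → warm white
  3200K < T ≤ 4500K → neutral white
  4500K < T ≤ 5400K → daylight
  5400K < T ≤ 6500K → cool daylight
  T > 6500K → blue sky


Temperature: 2800K
2800K ≤ 3200K → warm white
Classification: warm white


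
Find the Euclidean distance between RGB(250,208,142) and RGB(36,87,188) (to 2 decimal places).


d = √[(R₁-R₂)² + (G₁-G₂)² + (B₁-B₂)²]
d = √[(250-36)² + (208-87)² + (142-188)²]
d = √[45796 + 14641 + 2116]
d = √62553
d ≈ 250.11


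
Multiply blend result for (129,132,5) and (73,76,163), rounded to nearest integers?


Multiply: C = A×B/255, rounded to nearest integer
R: 129×73/255 = 9417/255 ≈ 36.929 → 37
G: 132×76/255 = 10032/255 ≈ 39.341 → 39
B: 5×163/255 = 815/255 ≈ 3.196 → 3
= RGB(37, 39, 3)


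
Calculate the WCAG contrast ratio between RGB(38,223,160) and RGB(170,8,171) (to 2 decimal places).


Linearize each sRGB channel c=v/255: c/12.92 if c ≤ 0.04045 else ((c+0.055)/1.055)^2.4
L = 0.2126×R_lin + 0.7152×G_lin + 0.0722×B_lin
Color 1 (38,223,160):
  R=38: 38/255≈0.1490 > 0.04045 → ((0.1490+0.055)/1.055)^2.4 ≈ 0.01938
  G=223: 223/255≈0.8745 > 0.04045 → ((0.8745+0.055)/1.055)^2.4 ≈ 0.73791
  B=160: 160/255≈0.6275 > 0.04045 → ((0.6275+0.055)/1.055)^2.4 ≈ 0.35153
  L1 = 0.2126×0.01938 + 0.7152×0.73791 + 0.0722×0.35153 ≈ 0.55725
Color 2 (170,8,171):
  R=170: 170/255≈0.6667 > 0.04045 → ((0.6667+0.055)/1.055)^2.4 ≈ 0.40198
  G=8: 8/255≈0.0314 ≤ 0.04045 → 0.0314/12.92 ≈ 0.00243
  B=171: 171/255≈0.6706 > 0.04045 → ((0.6706+0.055)/1.055)^2.4 ≈ 0.40724
  L2 = 0.2126×0.40198 + 0.7152×0.00243 + 0.0722×0.40724 ≈ 0.11660
Lighter = 0.55725, Darker = 0.11660
Ratio = (L_lighter + 0.05) / (L_darker + 0.05)
Ratio = (0.55725 + 0.05) / (0.11660 + 0.05) = 0.60725 / 0.16660 ≈ 3.6450
Ratio ≈ 3.64:1


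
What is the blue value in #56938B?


Color: #56938B
R = 56 = 86
G = 93 = 147
B = 8B = 139
Blue = 139


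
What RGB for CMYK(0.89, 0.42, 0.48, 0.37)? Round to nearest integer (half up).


R = 255 × (1-C) × (1-K) = 255 × 0.11 × 0.63 = 17.6715 → 18
G = 255 × (1-M) × (1-K) = 255 × 0.58 × 0.63 = 93.177 → 93
B = 255 × (1-Y) × (1-K) = 255 × 0.52 × 0.63 = 83.538 → 84
= RGB(18, 93, 84)


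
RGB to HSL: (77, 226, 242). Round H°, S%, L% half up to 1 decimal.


Normalize: R'=77/255≈0.3020, G'=226/255≈0.8863, B'=242/255≈0.9490
Max=242/255, Min=77/255, Δ=Max-Min=165/255
L = (Max+Min)/2 = (242+77)/510 = 319/510 = 0.62549… → L = 62.5%
L > 0.5 → S = Δ/(2-Max-Min) = 165/(510-242-77) = 165/191 = 0.86387… → S = 86.4%
(the 1/255 factors cancel in S and H, so raw channel differences can be used)
Max is B' → H = 60 × ((R-G)/Δ + 4) = 60 × ((77-226)/165 + 4)
  -149/165 + 4 = -0.9030… + 4 = 3.0969…
  H = 60 × 3.0969… = 185.818…° → H = 185.8°
= HSL(185.8°, 86.4%, 62.5%)


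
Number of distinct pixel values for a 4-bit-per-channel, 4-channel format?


Total bits = 4 bits/channel × 4 channels = 16 bits
Distinct pixel values = 2^16
= 65,536 pixel values


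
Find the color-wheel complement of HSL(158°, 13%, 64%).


Complement = opposite side of color wheel = hue + 180°
H' = (158 + 180) mod 360 = 338°
S and L unchanged.
= HSL(338°, 13%, 64%)


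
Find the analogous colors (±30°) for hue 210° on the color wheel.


Base hue: 210°
Left analog: (210 - 30) mod 360 = 180°
Right analog: (210 + 30) mod 360 = 240°
Analogous hues = 180° and 240°


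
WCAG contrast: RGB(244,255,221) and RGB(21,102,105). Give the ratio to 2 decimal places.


Linearize each sRGB channel c=v/255: c/12.92 if c ≤ 0.04045 else ((c+0.055)/1.055)^2.4
L = 0.2126×R_lin + 0.7152×G_lin + 0.0722×B_lin
Color 1 (244,255,221):
  R=244: 244/255≈0.9569 > 0.04045 → ((0.9569+0.055)/1.055)^2.4 ≈ 0.90466
  G=255: 255/255≈1.0000 > 0.04045 → ((1.0000+0.055)/1.055)^2.4 ≈ 1.00000
  B=221: 221/255≈0.8667 > 0.04045 → ((0.8667+0.055)/1.055)^2.4 ≈ 0.72306
  L1 = 0.2126×0.90466 + 0.7152×1.00000 + 0.0722×0.72306 ≈ 0.95974
Color 2 (21,102,105):
  R=21: 21/255≈0.0824 > 0.04045 → ((0.0824+0.055)/1.055)^2.4 ≈ 0.00750
  G=102: 102/255≈0.4000 > 0.04045 → ((0.4000+0.055)/1.055)^2.4 ≈ 0.13287
  B=105: 105/255≈0.4118 > 0.04045 → ((0.4118+0.055)/1.055)^2.4 ≈ 0.14126
  L2 = 0.2126×0.00750 + 0.7152×0.13287 + 0.0722×0.14126 ≈ 0.10682
Lighter = 0.95974, Darker = 0.10682
Ratio = (L_lighter + 0.05) / (L_darker + 0.05)
Ratio = (0.95974 + 0.05) / (0.10682 + 0.05) = 1.00974 / 0.15682 ≈ 6.4388
Ratio ≈ 6.44:1


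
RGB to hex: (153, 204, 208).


R = 153 → 99 (hex)
G = 204 → CC (hex)
B = 208 → D0 (hex)
Hex = #99CCD0


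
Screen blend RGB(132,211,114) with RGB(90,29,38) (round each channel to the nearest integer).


Screen: C = 255 - (255-A)×(255-B)/255, rounded to nearest integer
R: 255 - (255-132)×(255-90)/255 = 255 - 20295/255 ≈ 255 - 79.588 = 175.412 → 175
G: 255 - (255-211)×(255-29)/255 = 255 - 9944/255 ≈ 255 - 38.996 = 216.004 → 216
B: 255 - (255-114)×(255-38)/255 = 255 - 30597/255 ≈ 255 - 119.988 = 135.012 → 135
= RGB(175, 216, 135)


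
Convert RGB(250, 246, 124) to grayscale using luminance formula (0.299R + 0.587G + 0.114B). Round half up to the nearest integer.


Gray = 0.299×R + 0.587×G + 0.114×B
Gray = 0.299×250 + 0.587×246 + 0.114×124
Gray = 74.750 + 144.402 + 14.136
Gray = 233.288 → round half up → 233
Gray = 233


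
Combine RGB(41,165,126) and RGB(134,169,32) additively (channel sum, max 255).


Additive: each channel = min(255, C₁+C₂)
R: 41+134 = 175 → 175
G: 165+169 = 334 → 255
B: 126+32 = 158 → 158
= RGB(175, 255, 158)


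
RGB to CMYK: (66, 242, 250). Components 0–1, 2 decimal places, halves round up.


R'=66/255≈0.2588, G'=242/255≈0.9490, B'=250/255≈0.9804
K = 1 - max(R',G',B') = 1 - 250/255 = 5/255 = 0.01960… → 0.02
(1-R'-K)/(1-K) simplifies to (max-R)/max with max = 250:
C = (250-66)/250 = 184/250 = 0.736 → 0.74
M = (250-242)/250 = 8/250 = 0.032 → 0.03
Y = (250-250)/250 = 0/250 = 0 → 0.00
= CMYK(0.74, 0.03, 0.00, 0.02)


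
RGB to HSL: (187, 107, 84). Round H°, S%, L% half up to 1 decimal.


Normalize: R'=187/255≈0.7333, G'=107/255≈0.4196, B'=84/255≈0.3294
Max=187/255, Min=84/255, Δ=Max-Min=103/255
L = (Max+Min)/2 = (187+84)/510 = 271/510 = 0.53137… → L = 53.1%
L > 0.5 → S = Δ/(2-Max-Min) = 103/(510-187-84) = 103/239 = 0.43096… → S = 43.1%
(the 1/255 factors cancel in S and H, so raw channel differences can be used)
Max is R' → H = 60 × (((G-B)/Δ) mod 6) = 60 × (((107-84)/103) mod 6)
  23/103 = 0.2233…
  H = 60 × 0.2233… = 13.398…° → H = 13.4°
= HSL(13.4°, 43.1%, 53.1%)


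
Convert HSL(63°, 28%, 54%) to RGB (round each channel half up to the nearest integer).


H=63°, S=0.28, L=0.54
C = (1-|2L-1|)×S = (1-|0.08|)×0.28 = 0.2576
H' = H/60 = 63/60 ≈ 1.0500; X = C×(1-|H' mod 2 - 1|) = 0.24472
m = L - C/2 = 0.54 - 0.1288 = 0.4112
Sector ⌊H'⌋ = 1 → (R',G',B') = (0.24472, 0.2576, 0.0)
RGB = ((R'+m)×255, (G'+m)×255, (B'+m)×255) = (167.2596, 170.544, 104.856)
Round half up → RGB(167, 171, 105)


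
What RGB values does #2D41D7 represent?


2D → 45 (R)
41 → 65 (G)
D7 → 215 (B)
= RGB(45, 65, 215)


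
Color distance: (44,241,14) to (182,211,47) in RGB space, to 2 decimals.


d = √[(R₁-R₂)² + (G₁-G₂)² + (B₁-B₂)²]
d = √[(44-182)² + (241-211)² + (14-47)²]
d = √[19044 + 900 + 1089]
d = √21033
d ≈ 145.03


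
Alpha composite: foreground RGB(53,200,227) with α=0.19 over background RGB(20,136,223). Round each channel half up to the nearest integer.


C = α×F + (1-α)×B, with 1-α = 0.81
R: 0.19×53 + 0.81×20 = 10.07 + 16.20 = 26.27 → 26
G: 0.19×200 + 0.81×136 = 38.00 + 110.16 = 148.16 → 148
B: 0.19×227 + 0.81×223 = 43.13 + 180.63 = 223.76 → 224
= RGB(26, 148, 224)


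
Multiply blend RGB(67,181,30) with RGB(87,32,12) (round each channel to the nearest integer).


Multiply: C = A×B/255, rounded to nearest integer
R: 67×87/255 = 5829/255 ≈ 22.859 → 23
G: 181×32/255 = 5792/255 ≈ 22.714 → 23
B: 30×12/255 = 360/255 ≈ 1.412 → 1
= RGB(23, 23, 1)


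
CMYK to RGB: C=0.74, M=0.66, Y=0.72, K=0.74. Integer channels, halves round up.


R = 255 × (1-C) × (1-K) = 255 × 0.26 × 0.26 = 17.238 → 17
G = 255 × (1-M) × (1-K) = 255 × 0.34 × 0.26 = 22.542 → 23
B = 255 × (1-Y) × (1-K) = 255 × 0.28 × 0.26 = 18.564 → 19
= RGB(17, 23, 19)


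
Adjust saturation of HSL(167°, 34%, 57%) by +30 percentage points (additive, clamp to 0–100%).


Original S = 34%
Adjustment = +30 percentage points
New S = 34 + (30) = 64
Clamp to [0, 100] → 64
= HSL(167°, 64%, 57%)


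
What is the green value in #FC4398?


Color: #FC4398
R = FC = 252
G = 43 = 67
B = 98 = 152
Green = 67


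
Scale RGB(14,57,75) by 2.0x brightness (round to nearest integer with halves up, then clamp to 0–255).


Multiply each channel by 2.0, round half up, clamp to [0, 255]
R: 14×2.0 = 28
G: 57×2.0 = 114
B: 75×2.0 = 150
= RGB(28, 114, 150)


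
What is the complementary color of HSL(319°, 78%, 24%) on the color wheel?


Complement = opposite side of color wheel = hue + 180°
H' = (319 + 180) mod 360 = 139°
S and L unchanged.
= HSL(139°, 78%, 24%)


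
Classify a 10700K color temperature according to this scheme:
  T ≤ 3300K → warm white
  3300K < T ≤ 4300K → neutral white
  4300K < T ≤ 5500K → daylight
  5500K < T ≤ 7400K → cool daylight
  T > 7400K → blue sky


Temperature: 10700K
10700K > 7400K → blue sky
Classification: blue sky


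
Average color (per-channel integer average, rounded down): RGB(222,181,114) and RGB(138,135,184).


Midpoint: each channel = ⌊(C₁+C₂)/2⌋
R: ⌊(222+138)/2⌋ = 180
G: ⌊(181+135)/2⌋ = 158
B: ⌊(114+184)/2⌋ = 149
= RGB(180, 158, 149)


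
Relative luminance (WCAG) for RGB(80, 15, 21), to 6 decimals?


Linearize each channel (sRGB transfer function): c = v/255; c_lin = c/12.92 if c ≤ 0.04045, else ((c+0.055)/1.055)^2.4
  R: 80/255 ≈ 0.313725 > 0.04045 → ((0.313725+0.055)/1.055)^2.4 ≈ 0.080220
  G: 15/255 ≈ 0.058824 > 0.04045 → ((0.058824+0.055)/1.055)^2.4 ≈ 0.004777
  B: 21/255 ≈ 0.082353 > 0.04045 → ((0.082353+0.055)/1.055)^2.4 ≈ 0.007499
R_lin = 0.080220, G_lin = 0.004777, B_lin = 0.007499
L = 0.2126×R + 0.7152×G + 0.0722×B
L = 0.2126×0.080220 + 0.7152×0.004777 + 0.0722×0.007499
L ≈ 0.021013


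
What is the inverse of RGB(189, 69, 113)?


Invert: (255-R, 255-G, 255-B)
R: 255-189 = 66
G: 255-69 = 186
B: 255-113 = 142
= RGB(66, 186, 142)


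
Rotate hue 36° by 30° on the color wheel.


New hue = (H + rotation) mod 360
New hue = (36 + 30) mod 360
= 66 mod 360
= 66°


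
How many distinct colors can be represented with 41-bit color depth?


Colors = 2^bits = 2^41
= 2,199,023,255,552 colors


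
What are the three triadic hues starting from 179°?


Triadic: equally spaced at 120° intervals
H1 = 179°
H2 = (179 + 120) mod 360 = 299°
H3 = (179 + 240) mod 360 = 59°
Triadic = 179°, 299°, 59°


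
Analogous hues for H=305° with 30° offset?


Base hue: 305°
Left analog: (305 - 30) mod 360 = 275°
Right analog: (305 + 30) mod 360 = 335°
Analogous hues = 275° and 335°


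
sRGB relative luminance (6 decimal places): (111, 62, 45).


Linearize each channel (sRGB transfer function): c = v/255; c_lin = c/12.92 if c ≤ 0.04045, else ((c+0.055)/1.055)^2.4
  R: 111/255 ≈ 0.435294 > 0.04045 → ((0.435294+0.055)/1.055)^2.4 ≈ 0.158961
  G: 62/255 ≈ 0.243137 > 0.04045 → ((0.243137+0.055)/1.055)^2.4 ≈ 0.048172
  B: 45/255 ≈ 0.176471 > 0.04045 → ((0.176471+0.055)/1.055)^2.4 ≈ 0.026241
R_lin = 0.158961, G_lin = 0.048172, B_lin = 0.026241
L = 0.2126×R + 0.7152×G + 0.0722×B
L = 0.2126×0.158961 + 0.7152×0.048172 + 0.0722×0.026241
L ≈ 0.070142


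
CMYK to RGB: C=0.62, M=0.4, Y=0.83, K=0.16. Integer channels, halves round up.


R = 255 × (1-C) × (1-K) = 255 × 0.38 × 0.84 = 81.396 → 81
G = 255 × (1-M) × (1-K) = 255 × 0.60 × 0.84 = 128.52 → 129
B = 255 × (1-Y) × (1-K) = 255 × 0.17 × 0.84 = 36.414 → 36
= RGB(81, 129, 36)


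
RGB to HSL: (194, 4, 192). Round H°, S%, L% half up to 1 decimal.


Normalize: R'=194/255≈0.7608, G'=4/255≈0.0157, B'=192/255≈0.7529
Max=194/255, Min=4/255, Δ=Max-Min=190/255
L = (Max+Min)/2 = (194+4)/510 = 198/510 = 0.38823… → L = 38.8%
L ≤ 0.5 → S = Δ/(Max+Min) = 190/(194+4) = 190/198 = 0.95959… → S = 96.0%
(the 1/255 factors cancel in S and H, so raw channel differences can be used)
Max is R' → H = 60 × (((G-B)/Δ) mod 6) = 60 × (((4-192)/190) mod 6)
  (-188)/190 = -0.9894…; negative, so add 6 → 5.0105…
  H = 60 × 5.0105… = 300.631…° → H = 300.6°
= HSL(300.6°, 96.0%, 38.8%)


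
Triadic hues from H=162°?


Triadic: equally spaced at 120° intervals
H1 = 162°
H2 = (162 + 120) mod 360 = 282°
H3 = (162 + 240) mod 360 = 42°
Triadic = 162°, 282°, 42°


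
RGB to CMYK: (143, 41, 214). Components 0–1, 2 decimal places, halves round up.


R'=143/255≈0.5608, G'=41/255≈0.1608, B'=214/255≈0.8392
K = 1 - max(R',G',B') = 1 - 214/255 = 41/255 = 0.16078… → 0.16
(1-R'-K)/(1-K) simplifies to (max-R)/max with max = 214:
C = (214-143)/214 = 71/214 = 0.33177… → 0.33
M = (214-41)/214 = 173/214 = 0.80841… → 0.81
Y = (214-214)/214 = 0/214 = 0 → 0.00
= CMYK(0.33, 0.81, 0.00, 0.16)


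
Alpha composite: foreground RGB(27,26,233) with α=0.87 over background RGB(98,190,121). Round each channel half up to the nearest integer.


C = α×F + (1-α)×B, with 1-α = 0.13
R: 0.87×27 + 0.13×98 = 23.49 + 12.74 = 36.23 → 36
G: 0.87×26 + 0.13×190 = 22.62 + 24.70 = 47.32 → 47
B: 0.87×233 + 0.13×121 = 202.71 + 15.73 = 218.44 → 218
= RGB(36, 47, 218)


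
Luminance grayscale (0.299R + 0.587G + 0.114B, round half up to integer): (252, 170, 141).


Gray = 0.299×R + 0.587×G + 0.114×B
Gray = 0.299×252 + 0.587×170 + 0.114×141
Gray = 75.348 + 99.790 + 16.074
Gray = 191.212 → round half up → 191
Gray = 191


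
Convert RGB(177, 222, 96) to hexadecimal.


R = 177 → B1 (hex)
G = 222 → DE (hex)
B = 96 → 60 (hex)
Hex = #B1DE60


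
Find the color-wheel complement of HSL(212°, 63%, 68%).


Complement = opposite side of color wheel = hue + 180°
H' = (212 + 180) mod 360 = 32°
S and L unchanged.
= HSL(32°, 63%, 68%)


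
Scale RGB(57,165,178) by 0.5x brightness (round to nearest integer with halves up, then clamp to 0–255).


Multiply each channel by 0.5, round half up, clamp to [0, 255]
R: 57×0.5 = 28.5 → round → 29
G: 165×0.5 = 82.5 → round → 83
B: 178×0.5 = 89
= RGB(29, 83, 89)
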